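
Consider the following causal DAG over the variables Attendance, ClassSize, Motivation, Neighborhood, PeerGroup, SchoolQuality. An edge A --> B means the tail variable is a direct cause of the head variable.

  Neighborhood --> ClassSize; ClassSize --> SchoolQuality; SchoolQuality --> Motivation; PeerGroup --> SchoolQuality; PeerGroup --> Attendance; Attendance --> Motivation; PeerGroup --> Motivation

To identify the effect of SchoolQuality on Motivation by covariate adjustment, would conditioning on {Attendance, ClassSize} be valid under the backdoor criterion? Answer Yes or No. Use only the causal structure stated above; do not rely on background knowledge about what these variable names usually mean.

No

Backdoor paths from SchoolQuality to Motivation (paths whose first edge points into SchoolQuality):
  P1: SchoolQuality <- PeerGroup -> Attendance -> Motivation
  P2: SchoolQuality <- PeerGroup -> Motivation
Condition 1 (no descendant of SchoolQuality in the set): holds — descendants of SchoolQuality are {Motivation}; none are in {Attendance, ClassSize}.
Condition 2 (every backdoor path blocked by {Attendance, ClassSize}):
  P1: blocked at chain node Attendance ∈ conditioning set.
  P2: open — no interior node is in the conditioning set.
{Attendance, ClassSize} does not satisfy the backdoor criterion.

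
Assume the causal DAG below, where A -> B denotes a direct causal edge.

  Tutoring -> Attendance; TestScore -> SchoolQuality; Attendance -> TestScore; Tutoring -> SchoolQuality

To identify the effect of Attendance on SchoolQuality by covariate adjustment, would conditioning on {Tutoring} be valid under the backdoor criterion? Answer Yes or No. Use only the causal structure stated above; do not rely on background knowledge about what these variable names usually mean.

Yes

Backdoor paths from Attendance to SchoolQuality (paths whose first edge points into Attendance):
  P1: Attendance <- Tutoring -> SchoolQuality
Condition 1 (no descendant of Attendance in the set): holds — descendants of Attendance are {SchoolQuality, TestScore}; none are in {Tutoring}.
Condition 2 (every backdoor path blocked by {Tutoring}):
  P1: blocked at fork node Tutoring ∈ conditioning set.
{Tutoring} satisfies the backdoor criterion.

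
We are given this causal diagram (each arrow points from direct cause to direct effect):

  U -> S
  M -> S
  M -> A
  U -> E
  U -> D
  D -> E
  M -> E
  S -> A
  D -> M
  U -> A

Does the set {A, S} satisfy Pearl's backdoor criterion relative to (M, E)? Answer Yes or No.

No

Backdoor paths from M to E (paths whose first edge points into M):
  P1: M <- D <- U -> E
  P2: M <- D -> E
Condition 1 (no descendant of M in the set): FAILS — A and S are descendants of M.
Condition 2 (every backdoor path blocked by {A, S}):
  P1: open — no interior node is in the conditioning set.
  P2: open — no interior node is in the conditioning set.
{A, S} does not satisfy the backdoor criterion.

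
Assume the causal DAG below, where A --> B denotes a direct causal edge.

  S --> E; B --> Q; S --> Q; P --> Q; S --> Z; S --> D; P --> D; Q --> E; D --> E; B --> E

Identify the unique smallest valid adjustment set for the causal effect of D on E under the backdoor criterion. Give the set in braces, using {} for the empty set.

{P, S}

Variables eligible for adjustment (non-descendants of D, excluding D and E): {B, P, Q, S, Z}.
Backdoor paths from D to E:
  P1: D <- P -> Q <- B -> E
  P2: D <- P -> Q <- S -> E
  P3: D <- P -> Q -> E
  P4: D <- S -> Q <- B -> E
  P5: D <- S -> Q -> E
  P6: D <- S -> E
The empty set is not sufficient: P3 (D <- P -> Q -> E) has no collider blocking it and no conditioned non-collider, so it is open.
Try {P, S}:
  P1: blocked at fork node P ∈ conditioning set.
  P2: blocked at fork node P ∈ conditioning set.
  P3: blocked at fork node P ∈ conditioning set.
  P4: blocked at fork node S ∈ conditioning set.
  P5: blocked at fork node S ∈ conditioning set.
  P6: blocked at fork node S ∈ conditioning set.
{P, S} contains no descendant of D and blocks every backdoor path.
Every element of {P, S} is needed (dropping P leaves P3 open; dropping S leaves P5 open), so no proper subset is valid.
Among all size-2 subsets of the eligible variables, only {P, S} blocks every backdoor path, so it is the unique smallest valid adjustment set.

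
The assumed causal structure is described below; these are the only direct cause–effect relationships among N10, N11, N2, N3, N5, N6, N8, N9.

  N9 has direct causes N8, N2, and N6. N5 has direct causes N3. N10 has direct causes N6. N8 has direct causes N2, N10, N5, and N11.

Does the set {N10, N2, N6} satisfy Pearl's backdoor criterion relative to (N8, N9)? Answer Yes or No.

Backdoor paths from N8 to N9 (paths whose first edge points into N8):
  P1: N8 <- N10 <- N6 -> N9
  P2: N8 <- N2 -> N9
Condition 1 (no descendant of N8 in the set): holds — descendants of N8 are {N9}; none are in {N10, N2, N6}.
Condition 2 (every backdoor path blocked by {N10, N2, N6}):
  P1: blocked at chain node N10 ∈ conditioning set.
  P2: blocked at fork node N2 ∈ conditioning set.
{N10, N2, N6} satisfies the backdoor criterion.

Yes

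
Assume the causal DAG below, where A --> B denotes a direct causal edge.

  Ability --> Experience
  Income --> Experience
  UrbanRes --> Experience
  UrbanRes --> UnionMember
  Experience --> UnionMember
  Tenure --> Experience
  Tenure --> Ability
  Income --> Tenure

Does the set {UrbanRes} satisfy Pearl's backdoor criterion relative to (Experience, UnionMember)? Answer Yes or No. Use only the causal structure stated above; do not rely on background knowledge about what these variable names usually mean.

Yes

Backdoor paths from Experience to UnionMember (paths whose first edge points into Experience):
  P1: Experience <- UrbanRes -> UnionMember
Condition 1 (no descendant of Experience in the set): holds — descendants of Experience are {UnionMember}; none are in {UrbanRes}.
Condition 2 (every backdoor path blocked by {UrbanRes}):
  P1: blocked at fork node UrbanRes ∈ conditioning set.
{UrbanRes} satisfies the backdoor criterion.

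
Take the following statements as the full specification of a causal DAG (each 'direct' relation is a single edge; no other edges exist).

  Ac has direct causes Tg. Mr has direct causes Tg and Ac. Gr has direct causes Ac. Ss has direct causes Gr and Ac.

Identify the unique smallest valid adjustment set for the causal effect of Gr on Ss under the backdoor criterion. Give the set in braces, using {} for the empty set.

{Ac}

Variables eligible for adjustment (non-descendants of Gr, excluding Gr and Ss): {Ac, Mr, Tg}.
Backdoor paths from Gr to Ss:
  P1: Gr <- Ac -> Ss
The empty set is not sufficient: P1 (Gr <- Ac -> Ss) has no collider blocking it and no conditioned non-collider, so it is open.
Try {Ac}:
  P1: blocked at fork node Ac ∈ conditioning set.
{Ac} contains no descendant of Gr and blocks every backdoor path.
No other singleton works — e.g. {Tg} leaves P1 open — so {Ac} is the unique smallest valid adjustment set.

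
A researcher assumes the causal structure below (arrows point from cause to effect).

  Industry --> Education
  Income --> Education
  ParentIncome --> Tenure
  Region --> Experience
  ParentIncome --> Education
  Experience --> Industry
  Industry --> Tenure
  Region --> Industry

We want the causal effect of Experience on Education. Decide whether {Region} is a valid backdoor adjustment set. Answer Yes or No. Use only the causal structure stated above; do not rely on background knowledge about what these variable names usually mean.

Yes

Backdoor paths from Experience to Education (paths whose first edge points into Experience):
  P1: Experience <- Region -> Industry -> Education
  P2: Experience <- Region -> Industry -> Tenure <- ParentIncome -> Education
Condition 1 (no descendant of Experience in the set): holds — descendants of Experience are {Education, Industry, Tenure}; none are in {Region}.
Condition 2 (every backdoor path blocked by {Region}):
  P1: blocked at fork node Region ∈ conditioning set.
  P2: blocked at fork node Region ∈ conditioning set.
{Region} satisfies the backdoor criterion.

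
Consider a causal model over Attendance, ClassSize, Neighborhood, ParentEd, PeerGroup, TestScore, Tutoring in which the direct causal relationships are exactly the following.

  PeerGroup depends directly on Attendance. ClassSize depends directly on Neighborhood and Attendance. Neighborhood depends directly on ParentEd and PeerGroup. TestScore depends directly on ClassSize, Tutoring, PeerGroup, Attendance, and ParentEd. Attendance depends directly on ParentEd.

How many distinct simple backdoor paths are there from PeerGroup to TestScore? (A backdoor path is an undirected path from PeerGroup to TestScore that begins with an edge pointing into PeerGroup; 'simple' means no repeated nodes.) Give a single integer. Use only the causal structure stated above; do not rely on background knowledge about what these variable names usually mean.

5

A backdoor path from PeerGroup to TestScore is any simple undirected path whose first edge points into PeerGroup (i.e. leaves PeerGroup via a parent).
Parents of PeerGroup: {Attendance}.
Enumerating:
  P1: PeerGroup <- Attendance <- ParentEd -> Neighborhood -> ClassSize -> TestScore
  P2: PeerGroup <- Attendance <- ParentEd -> TestScore
  P3: PeerGroup <- Attendance -> ClassSize <- Neighborhood <- ParentEd -> TestScore
  P4: PeerGroup <- Attendance -> ClassSize -> TestScore
  P5: PeerGroup <- Attendance -> TestScore
That exhausts the simple backdoor paths. Count: 5.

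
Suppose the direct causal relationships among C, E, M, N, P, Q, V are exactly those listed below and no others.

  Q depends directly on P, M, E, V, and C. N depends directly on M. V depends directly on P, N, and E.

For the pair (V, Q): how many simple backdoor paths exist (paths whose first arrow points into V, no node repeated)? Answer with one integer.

3

A backdoor path from V to Q is any simple undirected path whose first edge points into V (i.e. leaves V via a parent).
Parents of V: {E, N, P}.
Enumerating:
  P1: V <- E -> Q
  P2: V <- N <- M -> Q
  P3: V <- P -> Q
That exhausts the simple backdoor paths. Count: 3.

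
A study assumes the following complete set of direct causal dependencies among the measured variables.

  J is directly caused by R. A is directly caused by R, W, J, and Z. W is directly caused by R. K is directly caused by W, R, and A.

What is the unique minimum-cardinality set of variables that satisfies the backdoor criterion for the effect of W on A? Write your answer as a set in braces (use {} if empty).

Variables eligible for adjustment (non-descendants of W, excluding W and A): {J, R, Z}.
Backdoor paths from W to A:
  P1: W <- R -> J -> A
  P2: W <- R -> A
  P3: W <- R -> K <- A
The empty set is not sufficient: P1 (W <- R -> J -> A) has no collider blocking it and no conditioned non-collider, so it is open.
Try {R}:
  P1: blocked at fork node R ∈ conditioning set.
  P2: blocked at fork node R ∈ conditioning set.
  P3: blocked at fork node R ∈ conditioning set.
{R} contains no descendant of W and blocks every backdoor path.
No other singleton works — e.g. {Z} leaves P1 open — so {R} is the unique smallest valid adjustment set.

{R}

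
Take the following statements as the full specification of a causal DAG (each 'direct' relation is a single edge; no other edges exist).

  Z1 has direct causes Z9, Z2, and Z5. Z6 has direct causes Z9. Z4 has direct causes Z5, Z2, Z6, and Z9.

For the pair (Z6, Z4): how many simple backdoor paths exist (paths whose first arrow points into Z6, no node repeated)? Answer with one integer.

3

A backdoor path from Z6 to Z4 is any simple undirected path whose first edge points into Z6 (i.e. leaves Z6 via a parent).
Parents of Z6: {Z9}.
Enumerating:
  P1: Z6 <- Z9 -> Z1 <- Z5 -> Z4
  P2: Z6 <- Z9 -> Z1 <- Z2 -> Z4
  P3: Z6 <- Z9 -> Z4
That exhausts the simple backdoor paths. Count: 3.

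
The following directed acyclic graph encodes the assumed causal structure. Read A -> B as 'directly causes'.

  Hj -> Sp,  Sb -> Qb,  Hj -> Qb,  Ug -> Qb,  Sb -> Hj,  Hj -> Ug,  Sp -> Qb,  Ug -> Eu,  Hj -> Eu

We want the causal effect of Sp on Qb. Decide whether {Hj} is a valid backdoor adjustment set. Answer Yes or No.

Yes

Backdoor paths from Sp to Qb (paths whose first edge points into Sp):
  P1: Sp <- Hj <- Sb -> Qb
  P2: Sp <- Hj -> Ug -> Qb
  P3: Sp <- Hj -> Qb
  P4: Sp <- Hj -> Eu <- Ug -> Qb
Condition 1 (no descendant of Sp in the set): holds — descendants of Sp are {Qb}; none are in {Hj}.
Condition 2 (every backdoor path blocked by {Hj}):
  P1: blocked at chain node Hj ∈ conditioning set.
  P2: blocked at fork node Hj ∈ conditioning set.
  P3: blocked at fork node Hj ∈ conditioning set.
  P4: blocked at fork node Hj ∈ conditioning set.
{Hj} satisfies the backdoor criterion.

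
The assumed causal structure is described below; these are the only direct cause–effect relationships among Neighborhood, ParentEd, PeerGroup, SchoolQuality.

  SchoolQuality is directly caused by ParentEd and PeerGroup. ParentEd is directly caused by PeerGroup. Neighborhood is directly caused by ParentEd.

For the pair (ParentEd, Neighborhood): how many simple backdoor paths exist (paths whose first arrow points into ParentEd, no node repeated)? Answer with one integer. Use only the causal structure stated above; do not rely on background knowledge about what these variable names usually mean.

0

A backdoor path from ParentEd to Neighborhood is any simple undirected path whose first edge points into ParentEd (i.e. leaves ParentEd via a parent).
Parents of ParentEd: {PeerGroup}.
No simple path from any parent of ParentEd reaches Neighborhood without revisiting ParentEd, so there are no backdoor paths.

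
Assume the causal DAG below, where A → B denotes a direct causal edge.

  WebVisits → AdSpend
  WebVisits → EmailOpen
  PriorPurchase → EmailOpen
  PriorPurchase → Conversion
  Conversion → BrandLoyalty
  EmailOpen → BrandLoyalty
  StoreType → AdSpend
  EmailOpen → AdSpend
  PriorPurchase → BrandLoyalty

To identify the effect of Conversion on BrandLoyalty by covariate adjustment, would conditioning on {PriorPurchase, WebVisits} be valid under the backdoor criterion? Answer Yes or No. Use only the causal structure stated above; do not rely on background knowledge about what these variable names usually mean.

Yes

Backdoor paths from Conversion to BrandLoyalty (paths whose first edge points into Conversion):
  P1: Conversion <- PriorPurchase -> EmailOpen -> BrandLoyalty
  P2: Conversion <- PriorPurchase -> BrandLoyalty
Condition 1 (no descendant of Conversion in the set): holds — descendants of Conversion are {BrandLoyalty}; none are in {PriorPurchase, WebVisits}.
Condition 2 (every backdoor path blocked by {PriorPurchase, WebVisits}):
  P1: blocked at fork node PriorPurchase ∈ conditioning set.
  P2: blocked at fork node PriorPurchase ∈ conditioning set.
{PriorPurchase, WebVisits} satisfies the backdoor criterion.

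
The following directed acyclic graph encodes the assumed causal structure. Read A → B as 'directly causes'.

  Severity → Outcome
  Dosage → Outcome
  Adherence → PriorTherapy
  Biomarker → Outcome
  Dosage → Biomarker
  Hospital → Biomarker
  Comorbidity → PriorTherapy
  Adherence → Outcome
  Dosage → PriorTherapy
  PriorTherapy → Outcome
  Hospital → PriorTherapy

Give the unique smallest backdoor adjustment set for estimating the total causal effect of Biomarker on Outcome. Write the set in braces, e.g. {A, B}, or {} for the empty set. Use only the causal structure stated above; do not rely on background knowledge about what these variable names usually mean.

Variables eligible for adjustment (non-descendants of Biomarker, excluding Biomarker and Outcome): {Adherence, Comorbidity, Dosage, Hospital, PriorTherapy, Severity}.
Backdoor paths from Biomarker to Outcome:
  P1: Biomarker <- Hospital -> PriorTherapy <- Dosage -> Outcome
  P2: Biomarker <- Hospital -> PriorTherapy <- Adherence -> Outcome
  P3: Biomarker <- Hospital -> PriorTherapy -> Outcome
  P4: Biomarker <- Dosage -> PriorTherapy <- Adherence -> Outcome
  P5: Biomarker <- Dosage -> PriorTherapy -> Outcome
  P6: Biomarker <- Dosage -> Outcome
The empty set is not sufficient: P3 (Biomarker <- Hospital -> PriorTherapy -> Outcome) has no collider blocking it and no conditioned non-collider, so it is open.
Try {Dosage, Hospital}:
  P1: blocked at fork node Hospital ∈ conditioning set.
  P2: blocked at fork node Hospital ∈ conditioning set.
  P3: blocked at fork node Hospital ∈ conditioning set.
  P4: blocked at fork node Dosage ∈ conditioning set.
  P5: blocked at fork node Dosage ∈ conditioning set.
  P6: blocked at fork node Dosage ∈ conditioning set.
{Dosage, Hospital} contains no descendant of Biomarker and blocks every backdoor path.
Every element of {Dosage, Hospital} is needed (dropping Dosage leaves P5 open; dropping Hospital leaves P3 open), so no proper subset is valid.
Among all size-2 subsets of the eligible variables, only {Dosage, Hospital} blocks every backdoor path, so it is the unique smallest valid adjustment set.

{Dosage, Hospital}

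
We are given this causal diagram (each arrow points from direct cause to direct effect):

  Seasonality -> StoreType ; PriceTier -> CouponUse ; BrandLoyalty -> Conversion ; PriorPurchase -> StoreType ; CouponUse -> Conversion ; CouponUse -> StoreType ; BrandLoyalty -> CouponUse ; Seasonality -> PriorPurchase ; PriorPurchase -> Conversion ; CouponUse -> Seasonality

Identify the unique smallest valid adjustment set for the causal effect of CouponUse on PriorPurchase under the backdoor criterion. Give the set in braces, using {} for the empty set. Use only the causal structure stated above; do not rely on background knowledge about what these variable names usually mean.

{}

Variables eligible for adjustment (non-descendants of CouponUse, excluding CouponUse and PriorPurchase): {BrandLoyalty, PriceTier}.
Backdoor paths from CouponUse to PriorPurchase:
  P1: CouponUse <- BrandLoyalty -> Conversion <- PriorPurchase
Each backdoor path contains an unconditioned collider, so every path is already blocked with the empty conditioning set:
  P1: blocked at collider Conversion (neither it nor any descendant is in the conditioning set).
The empty set is therefore the unique smallest valid set.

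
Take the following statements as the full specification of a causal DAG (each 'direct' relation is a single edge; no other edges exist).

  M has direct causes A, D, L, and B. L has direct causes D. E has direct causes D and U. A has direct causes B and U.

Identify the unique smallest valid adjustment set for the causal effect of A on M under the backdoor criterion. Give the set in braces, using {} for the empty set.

Variables eligible for adjustment (non-descendants of A, excluding A and M): {B, D, E, L, U}.
Backdoor paths from A to M:
  P1: A <- U -> E <- D -> L -> M
  P2: A <- U -> E <- D -> M
  P3: A <- B -> M
The empty set is not sufficient: P3 (A <- B -> M) has no collider blocking it and no conditioned non-collider, so it is open.
Try {B}:
  P1: blocked at collider E (neither it nor any descendant is in the conditioning set).
  P2: blocked at collider E (neither it nor any descendant is in the conditioning set).
  P3: blocked at fork node B ∈ conditioning set.
{B} contains no descendant of A and blocks every backdoor path.
No other singleton works — e.g. {D} leaves P3 open — so {B} is the unique smallest valid adjustment set.

{B}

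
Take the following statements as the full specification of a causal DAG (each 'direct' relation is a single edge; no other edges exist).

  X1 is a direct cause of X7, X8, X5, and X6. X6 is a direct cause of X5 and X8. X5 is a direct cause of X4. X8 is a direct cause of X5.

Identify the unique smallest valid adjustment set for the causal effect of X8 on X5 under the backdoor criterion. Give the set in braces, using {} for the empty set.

Variables eligible for adjustment (non-descendants of X8, excluding X8 and X5): {X1, X6, X7}.
Backdoor paths from X8 to X5:
  P1: X8 <- X1 -> X6 -> X5
  P2: X8 <- X1 -> X5
  P3: X8 <- X6 <- X1 -> X5
  P4: X8 <- X6 -> X5
The empty set is not sufficient: P1 (X8 <- X1 -> X6 -> X5) has no collider blocking it and no conditioned non-collider, so it is open.
Try {X1, X6}:
  P1: blocked at fork node X1 ∈ conditioning set.
  P2: blocked at fork node X1 ∈ conditioning set.
  P3: blocked at chain node X6 ∈ conditioning set.
  P4: blocked at fork node X6 ∈ conditioning set.
{X1, X6} contains no descendant of X8 and blocks every backdoor path.
Every element of {X1, X6} is needed (dropping X1 leaves P2 open; dropping X6 leaves P4 open), so no proper subset is valid.
Among all size-2 subsets of the eligible variables, only {X1, X6} blocks every backdoor path, so it is the unique smallest valid adjustment set.

{X1, X6}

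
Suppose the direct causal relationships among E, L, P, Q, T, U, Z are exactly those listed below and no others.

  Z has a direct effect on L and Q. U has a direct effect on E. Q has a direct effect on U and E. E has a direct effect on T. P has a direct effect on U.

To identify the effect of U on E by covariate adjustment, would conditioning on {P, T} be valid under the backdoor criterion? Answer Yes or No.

Backdoor paths from U to E (paths whose first edge points into U):
  P1: U <- Q -> E
Condition 1 (no descendant of U in the set): FAILS — T is a descendant of U.
Condition 2 (every backdoor path blocked by {P, T}):
  P1: open — no interior node is in the conditioning set.
{P, T} does not satisfy the backdoor criterion.

No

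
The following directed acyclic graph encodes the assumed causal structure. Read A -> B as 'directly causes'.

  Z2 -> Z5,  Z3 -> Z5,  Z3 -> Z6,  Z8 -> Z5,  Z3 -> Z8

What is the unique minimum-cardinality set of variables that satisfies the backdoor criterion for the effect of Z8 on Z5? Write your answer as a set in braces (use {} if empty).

Variables eligible for adjustment (non-descendants of Z8, excluding Z8 and Z5): {Z2, Z3, Z6}.
Backdoor paths from Z8 to Z5:
  P1: Z8 <- Z3 -> Z5
The empty set is not sufficient: P1 (Z8 <- Z3 -> Z5) has no collider blocking it and no conditioned non-collider, so it is open.
Try {Z3}:
  P1: blocked at fork node Z3 ∈ conditioning set.
{Z3} contains no descendant of Z8 and blocks every backdoor path.
No other singleton works — e.g. {Z2} leaves P1 open — so {Z3} is the unique smallest valid adjustment set.

{Z3}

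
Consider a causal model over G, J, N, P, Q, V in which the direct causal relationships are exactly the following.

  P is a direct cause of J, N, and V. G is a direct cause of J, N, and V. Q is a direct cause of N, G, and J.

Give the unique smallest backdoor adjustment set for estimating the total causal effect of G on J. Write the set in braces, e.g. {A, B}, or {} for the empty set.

Variables eligible for adjustment (non-descendants of G, excluding G and J): {P, Q}.
Backdoor paths from G to J:
  P1: G <- Q -> J
  P2: G <- Q -> N <- P -> J
The empty set is not sufficient: P1 (G <- Q -> J) has no collider blocking it and no conditioned non-collider, so it is open.
Try {Q}:
  P1: blocked at fork node Q ∈ conditioning set.
  P2: blocked at fork node Q ∈ conditioning set.
{Q} contains no descendant of G and blocks every backdoor path.
No other singleton works — e.g. {P} leaves P1 open — so {Q} is the unique smallest valid adjustment set.

{Q}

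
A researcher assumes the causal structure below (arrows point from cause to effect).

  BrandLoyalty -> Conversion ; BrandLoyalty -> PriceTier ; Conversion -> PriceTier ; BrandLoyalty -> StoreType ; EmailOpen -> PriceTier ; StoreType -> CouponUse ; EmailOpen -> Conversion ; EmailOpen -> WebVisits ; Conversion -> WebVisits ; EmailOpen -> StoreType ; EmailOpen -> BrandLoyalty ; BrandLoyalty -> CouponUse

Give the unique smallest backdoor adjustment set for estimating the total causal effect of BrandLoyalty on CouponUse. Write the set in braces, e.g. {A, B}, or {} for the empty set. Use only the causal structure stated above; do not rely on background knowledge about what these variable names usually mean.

Variables eligible for adjustment (non-descendants of BrandLoyalty, excluding BrandLoyalty and CouponUse): {EmailOpen}.
Backdoor paths from BrandLoyalty to CouponUse:
  P1: BrandLoyalty <- EmailOpen -> StoreType -> CouponUse
The empty set is not sufficient: P1 (BrandLoyalty <- EmailOpen -> StoreType -> CouponUse) has no collider blocking it and no conditioned non-collider, so it is open.
Try {EmailOpen}:
  P1: blocked at fork node EmailOpen ∈ conditioning set.
{EmailOpen} contains no descendant of BrandLoyalty and blocks every backdoor path.
{EmailOpen} is the unique smallest valid adjustment set.

{EmailOpen}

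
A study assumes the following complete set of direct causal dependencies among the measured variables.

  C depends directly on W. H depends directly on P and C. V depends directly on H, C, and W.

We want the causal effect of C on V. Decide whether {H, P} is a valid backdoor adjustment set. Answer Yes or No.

No

Backdoor paths from C to V (paths whose first edge points into C):
  P1: C <- W -> V
Condition 1 (no descendant of C in the set): FAILS — H is a descendant of C.
Condition 2 (every backdoor path blocked by {H, P}):
  P1: open — no interior node is in the conditioning set.
{H, P} does not satisfy the backdoor criterion.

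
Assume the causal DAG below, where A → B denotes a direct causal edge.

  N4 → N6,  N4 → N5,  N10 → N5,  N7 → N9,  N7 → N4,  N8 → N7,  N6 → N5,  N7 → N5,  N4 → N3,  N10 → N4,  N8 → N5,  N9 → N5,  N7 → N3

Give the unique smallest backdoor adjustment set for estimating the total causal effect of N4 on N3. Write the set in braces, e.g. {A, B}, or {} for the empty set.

{N7}

Variables eligible for adjustment (non-descendants of N4, excluding N4 and N3): {N10, N7, N8, N9}.
Backdoor paths from N4 to N3:
  P1: N4 <- N10 -> N5 <- N8 -> N7 -> N3
  P2: N4 <- N10 -> N5 <- N7 -> N3
  P3: N4 <- N10 -> N5 <- N9 <- N7 -> N3
  P4: N4 <- N7 -> N3
The empty set is not sufficient: P4 (N4 <- N7 -> N3) has no collider blocking it and no conditioned non-collider, so it is open.
Try {N7}:
  P1: blocked at collider N5 (neither it nor any descendant is in the conditioning set).
  P2: blocked at collider N5 (neither it nor any descendant is in the conditioning set).
  P3: blocked at collider N5 (neither it nor any descendant is in the conditioning set).
  P4: blocked at fork node N7 ∈ conditioning set.
{N7} contains no descendant of N4 and blocks every backdoor path.
No other singleton works — e.g. {N8} leaves P4 open — so {N7} is the unique smallest valid adjustment set.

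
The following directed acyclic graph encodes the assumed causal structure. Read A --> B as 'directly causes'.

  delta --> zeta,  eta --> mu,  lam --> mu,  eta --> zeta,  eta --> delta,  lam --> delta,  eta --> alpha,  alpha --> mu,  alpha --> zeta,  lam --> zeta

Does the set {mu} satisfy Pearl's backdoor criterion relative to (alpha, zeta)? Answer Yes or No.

No

Backdoor paths from alpha to zeta (paths whose first edge points into alpha):
  P1: alpha <- eta -> delta <- lam -> zeta
  P2: alpha <- eta -> delta -> zeta
  P3: alpha <- eta -> mu <- lam -> delta -> zeta
  P4: alpha <- eta -> mu <- lam -> zeta
  P5: alpha <- eta -> zeta
Condition 1 (no descendant of alpha in the set): FAILS — mu is a descendant of alpha.
Condition 2 (every backdoor path blocked by {mu}):
  P1: blocked at collider delta (neither it nor any descendant is in the conditioning set).
  P2: open — no interior node is in the conditioning set.
  P3: open — collider(s) mu are conditioned on (or have a conditioned descendant) and no non-collider on the path is in the set.
  P4: open — collider(s) mu are conditioned on (or have a conditioned descendant) and no non-collider on the path is in the set.
  P5: open — no interior node is in the conditioning set.
{mu} does not satisfy the backdoor criterion.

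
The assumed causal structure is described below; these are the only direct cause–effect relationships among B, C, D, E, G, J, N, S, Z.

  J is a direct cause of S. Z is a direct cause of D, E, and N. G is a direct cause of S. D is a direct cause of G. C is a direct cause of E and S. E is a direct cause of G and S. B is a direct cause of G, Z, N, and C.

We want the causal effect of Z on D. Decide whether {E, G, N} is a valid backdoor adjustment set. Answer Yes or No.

No

Backdoor paths from Z to D (paths whose first edge points into Z):
  P1: Z <- B -> C -> E -> G <- D
  P2: Z <- B -> C -> E -> S <- G <- D
  P3: Z <- B -> C -> S <- E -> G <- D
  P4: Z <- B -> C -> S <- G <- D
  P5: Z <- B -> G <- D
Condition 1 (no descendant of Z in the set): FAILS — E, G, and N are descendants of Z.
Condition 2 (every backdoor path blocked by {E, G, N}):
  P1: blocked at chain node E ∈ conditioning set.
  P2: blocked at chain node E ∈ conditioning set.
  P3: blocked at collider S (neither it nor any descendant is in the conditioning set).
  P4: blocked at collider S (neither it nor any descendant is in the conditioning set).
  P5: open — collider(s) G are conditioned on (or have a conditioned descendant) and no non-collider on the path is in the set.
{E, G, N} does not satisfy the backdoor criterion.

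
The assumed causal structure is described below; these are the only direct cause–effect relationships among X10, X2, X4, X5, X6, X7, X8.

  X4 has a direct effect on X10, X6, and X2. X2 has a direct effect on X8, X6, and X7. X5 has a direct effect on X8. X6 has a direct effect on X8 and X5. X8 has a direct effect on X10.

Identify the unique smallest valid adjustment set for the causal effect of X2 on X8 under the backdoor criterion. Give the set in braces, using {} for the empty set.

Variables eligible for adjustment (non-descendants of X2, excluding X2 and X8): {X4}.
Backdoor paths from X2 to X8:
  P1: X2 <- X4 -> X6 -> X5 -> X8
  P2: X2 <- X4 -> X6 -> X8
  P3: X2 <- X4 -> X10 <- X8
The empty set is not sufficient: P1 (X2 <- X4 -> X6 -> X5 -> X8) has no collider blocking it and no conditioned non-collider, so it is open.
Try {X4}:
  P1: blocked at fork node X4 ∈ conditioning set.
  P2: blocked at fork node X4 ∈ conditioning set.
  P3: blocked at fork node X4 ∈ conditioning set.
{X4} contains no descendant of X2 and blocks every backdoor path.
{X4} is the unique smallest valid adjustment set.

{X4}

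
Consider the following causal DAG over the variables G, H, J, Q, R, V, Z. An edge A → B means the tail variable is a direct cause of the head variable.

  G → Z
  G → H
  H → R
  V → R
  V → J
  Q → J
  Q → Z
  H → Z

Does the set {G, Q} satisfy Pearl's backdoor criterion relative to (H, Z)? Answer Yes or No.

Yes

Backdoor paths from H to Z (paths whose first edge points into H):
  P1: H <- G -> Z
Condition 1 (no descendant of H in the set): holds — descendants of H are {R, Z}; none are in {G, Q}.
Condition 2 (every backdoor path blocked by {G, Q}):
  P1: blocked at fork node G ∈ conditioning set.
{G, Q} satisfies the backdoor criterion.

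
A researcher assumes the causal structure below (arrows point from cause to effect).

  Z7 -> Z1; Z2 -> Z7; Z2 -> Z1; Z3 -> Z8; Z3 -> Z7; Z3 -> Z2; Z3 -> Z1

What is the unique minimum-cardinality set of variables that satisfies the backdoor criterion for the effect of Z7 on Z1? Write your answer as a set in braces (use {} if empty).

Variables eligible for adjustment (non-descendants of Z7, excluding Z7 and Z1): {Z2, Z3, Z8}.
Backdoor paths from Z7 to Z1:
  P1: Z7 <- Z3 -> Z2 -> Z1
  P2: Z7 <- Z3 -> Z1
  P3: Z7 <- Z2 <- Z3 -> Z1
  P4: Z7 <- Z2 -> Z1
The empty set is not sufficient: P1 (Z7 <- Z3 -> Z2 -> Z1) has no collider blocking it and no conditioned non-collider, so it is open.
Try {Z2, Z3}:
  P1: blocked at fork node Z3 ∈ conditioning set.
  P2: blocked at fork node Z3 ∈ conditioning set.
  P3: blocked at chain node Z2 ∈ conditioning set.
  P4: blocked at fork node Z2 ∈ conditioning set.
{Z2, Z3} contains no descendant of Z7 and blocks every backdoor path.
Every element of {Z2, Z3} is needed (dropping Z2 leaves P4 open; dropping Z3 leaves P2 open), so no proper subset is valid.
Among all size-2 subsets of the eligible variables, only {Z2, Z3} blocks every backdoor path, so it is the unique smallest valid adjustment set.

{Z2, Z3}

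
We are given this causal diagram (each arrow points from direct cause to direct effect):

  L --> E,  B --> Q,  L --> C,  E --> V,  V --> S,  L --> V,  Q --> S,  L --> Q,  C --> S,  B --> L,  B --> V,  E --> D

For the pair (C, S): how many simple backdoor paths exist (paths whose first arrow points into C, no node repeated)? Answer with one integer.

8

A backdoor path from C to S is any simple undirected path whose first edge points into C (i.e. leaves C via a parent).
Parents of C: {L}.
Enumerating:
  P1: C <- L <- B -> Q -> S
  P2: C <- L <- B -> V -> S
  P3: C <- L -> Q <- B -> V -> S
  P4: C <- L -> Q -> S
  P5: C <- L -> E -> V <- B -> Q -> S
  P6: C <- L -> E -> V -> S
  P7: C <- L -> V <- B -> Q -> S
  P8: C <- L -> V -> S
That exhausts the simple backdoor paths. Count: 8.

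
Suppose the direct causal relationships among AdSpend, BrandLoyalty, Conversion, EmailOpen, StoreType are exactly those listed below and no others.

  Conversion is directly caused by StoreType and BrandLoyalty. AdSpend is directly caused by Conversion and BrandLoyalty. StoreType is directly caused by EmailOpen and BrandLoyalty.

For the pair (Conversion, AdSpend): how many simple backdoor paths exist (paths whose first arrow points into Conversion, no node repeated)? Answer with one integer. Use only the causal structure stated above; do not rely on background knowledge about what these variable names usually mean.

A backdoor path from Conversion to AdSpend is any simple undirected path whose first edge points into Conversion (i.e. leaves Conversion via a parent).
Parents of Conversion: {BrandLoyalty, StoreType}.
Enumerating:
  P1: Conversion <- BrandLoyalty -> AdSpend
  P2: Conversion <- StoreType <- BrandLoyalty -> AdSpend
That exhausts the simple backdoor paths. Count: 2.

2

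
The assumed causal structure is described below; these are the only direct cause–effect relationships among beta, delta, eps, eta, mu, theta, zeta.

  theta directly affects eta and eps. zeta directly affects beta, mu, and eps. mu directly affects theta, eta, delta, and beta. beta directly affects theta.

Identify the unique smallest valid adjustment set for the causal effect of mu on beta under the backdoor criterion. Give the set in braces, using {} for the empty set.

Variables eligible for adjustment (non-descendants of mu, excluding mu and beta): {zeta}.
Backdoor paths from mu to beta:
  P1: mu <- zeta -> beta
  P2: mu <- zeta -> eps <- theta <- beta
The empty set is not sufficient: P1 (mu <- zeta -> beta) has no collider blocking it and no conditioned non-collider, so it is open.
Try {zeta}:
  P1: blocked at fork node zeta ∈ conditioning set.
  P2: blocked at fork node zeta ∈ conditioning set.
{zeta} contains no descendant of mu and blocks every backdoor path.
{zeta} is the unique smallest valid adjustment set.

{zeta}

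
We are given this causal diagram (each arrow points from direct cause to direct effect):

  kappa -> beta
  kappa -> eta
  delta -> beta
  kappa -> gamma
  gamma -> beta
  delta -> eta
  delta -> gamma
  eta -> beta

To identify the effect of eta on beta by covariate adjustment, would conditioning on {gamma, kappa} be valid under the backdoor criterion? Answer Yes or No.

No

Backdoor paths from eta to beta (paths whose first edge points into eta):
  P1: eta <- kappa -> gamma <- delta -> beta
  P2: eta <- kappa -> gamma -> beta
  P3: eta <- kappa -> beta
  P4: eta <- delta -> gamma <- kappa -> beta
  P5: eta <- delta -> gamma -> beta
  P6: eta <- delta -> beta
Condition 1 (no descendant of eta in the set): holds — descendants of eta are {beta}; none are in {gamma, kappa}.
Condition 2 (every backdoor path blocked by {gamma, kappa}):
  P1: blocked at fork node kappa ∈ conditioning set.
  P2: blocked at fork node kappa ∈ conditioning set.
  P3: blocked at fork node kappa ∈ conditioning set.
  P4: blocked at fork node kappa ∈ conditioning set.
  P5: blocked at chain node gamma ∈ conditioning set.
  P6: open — no interior node is in the conditioning set.
{gamma, kappa} does not satisfy the backdoor criterion.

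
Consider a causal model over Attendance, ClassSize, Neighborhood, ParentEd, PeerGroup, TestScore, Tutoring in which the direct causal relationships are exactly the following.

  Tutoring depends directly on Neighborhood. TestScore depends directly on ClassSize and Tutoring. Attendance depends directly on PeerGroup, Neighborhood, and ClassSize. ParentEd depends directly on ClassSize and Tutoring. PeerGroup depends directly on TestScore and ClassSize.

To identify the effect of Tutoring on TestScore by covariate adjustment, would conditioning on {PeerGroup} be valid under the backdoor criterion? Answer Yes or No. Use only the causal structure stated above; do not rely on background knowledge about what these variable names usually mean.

Backdoor paths from Tutoring to TestScore (paths whose first edge points into Tutoring):
  P1: Tutoring <- Neighborhood -> Attendance <- ClassSize -> TestScore
  P2: Tutoring <- Neighborhood -> Attendance <- ClassSize -> PeerGroup <- TestScore
  P3: Tutoring <- Neighborhood -> Attendance <- PeerGroup <- ClassSize -> TestScore
  P4: Tutoring <- Neighborhood -> Attendance <- PeerGroup <- TestScore
Condition 1 (no descendant of Tutoring in the set): FAILS — PeerGroup is a descendant of Tutoring.
Condition 2 (every backdoor path blocked by {PeerGroup}):
  P1: blocked at collider Attendance (neither it nor any descendant is in the conditioning set).
  P2: blocked at collider Attendance (neither it nor any descendant is in the conditioning set).
  P3: blocked at collider Attendance (neither it nor any descendant is in the conditioning set).
  P4: blocked at collider Attendance (neither it nor any descendant is in the conditioning set).
{PeerGroup} does not satisfy the backdoor criterion.

No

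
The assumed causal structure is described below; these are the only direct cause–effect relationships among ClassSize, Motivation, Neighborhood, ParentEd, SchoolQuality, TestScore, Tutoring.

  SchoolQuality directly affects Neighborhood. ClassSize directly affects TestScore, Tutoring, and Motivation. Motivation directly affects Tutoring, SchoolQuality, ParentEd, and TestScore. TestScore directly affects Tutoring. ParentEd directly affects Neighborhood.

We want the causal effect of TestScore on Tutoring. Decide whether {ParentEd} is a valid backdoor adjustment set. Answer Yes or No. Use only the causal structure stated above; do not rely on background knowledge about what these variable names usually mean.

Backdoor paths from TestScore to Tutoring (paths whose first edge points into TestScore):
  P1: TestScore <- ClassSize -> Motivation -> Tutoring
  P2: TestScore <- ClassSize -> Tutoring
  P3: TestScore <- Motivation <- ClassSize -> Tutoring
  P4: TestScore <- Motivation -> Tutoring
Condition 1 (no descendant of TestScore in the set): holds — descendants of TestScore are {Tutoring}; none are in {ParentEd}.
Condition 2 (every backdoor path blocked by {ParentEd}):
  P1: open — no interior node is in the conditioning set.
  P2: open — no interior node is in the conditioning set.
  P3: open — no interior node is in the conditioning set.
  P4: open — no interior node is in the conditioning set.
{ParentEd} does not satisfy the backdoor criterion.

No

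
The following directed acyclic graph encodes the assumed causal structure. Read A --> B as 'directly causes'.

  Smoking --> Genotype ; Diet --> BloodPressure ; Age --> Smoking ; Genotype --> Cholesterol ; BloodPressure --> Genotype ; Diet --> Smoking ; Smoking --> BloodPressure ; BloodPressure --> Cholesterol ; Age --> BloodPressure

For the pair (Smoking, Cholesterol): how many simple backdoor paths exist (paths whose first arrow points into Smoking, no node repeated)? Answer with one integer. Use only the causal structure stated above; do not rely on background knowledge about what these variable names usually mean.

A backdoor path from Smoking to Cholesterol is any simple undirected path whose first edge points into Smoking (i.e. leaves Smoking via a parent).
Parents of Smoking: {Age, Diet}.
Enumerating:
  P1: Smoking <- Age -> BloodPressure -> Genotype -> Cholesterol
  P2: Smoking <- Age -> BloodPressure -> Cholesterol
  P3: Smoking <- Diet -> BloodPressure -> Genotype -> Cholesterol
  P4: Smoking <- Diet -> BloodPressure -> Cholesterol
That exhausts the simple backdoor paths. Count: 4.

4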